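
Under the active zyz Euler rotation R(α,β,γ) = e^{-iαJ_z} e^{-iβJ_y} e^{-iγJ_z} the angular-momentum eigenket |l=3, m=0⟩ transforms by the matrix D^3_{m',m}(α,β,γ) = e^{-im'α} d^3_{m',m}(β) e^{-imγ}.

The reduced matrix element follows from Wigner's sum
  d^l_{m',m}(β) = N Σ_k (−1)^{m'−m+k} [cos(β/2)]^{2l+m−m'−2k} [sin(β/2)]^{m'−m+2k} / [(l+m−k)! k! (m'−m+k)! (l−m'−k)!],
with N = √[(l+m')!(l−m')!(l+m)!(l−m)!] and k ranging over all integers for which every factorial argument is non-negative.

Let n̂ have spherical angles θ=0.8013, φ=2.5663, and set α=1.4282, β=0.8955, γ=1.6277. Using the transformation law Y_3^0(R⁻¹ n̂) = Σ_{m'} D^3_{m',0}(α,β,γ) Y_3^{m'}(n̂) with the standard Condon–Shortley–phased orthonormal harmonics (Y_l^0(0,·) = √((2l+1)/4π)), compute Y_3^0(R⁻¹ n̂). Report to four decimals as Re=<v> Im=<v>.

Re=-0.1889 Im=0.0000

Need the full column D^3_{m',0} for m'=−3..3 at α=1.4282, β=0.8955, γ=1.6277.
cos(β/2)=0.901423, sin(β/2)=0.432938
d^3_{-3,0}: single k=3 term ⇒ +0.265815;  D = -0.110276-0.241861i
d^3_{-2,0}: k∈[2..3] ⇒ +0.677842 -0.156359 = +0.521483;  D = -0.500419+0.146715i
d^3_{-1,0}: k∈[1..3] ⇒ +0.892609 -0.617699 +0.047495 = +0.322405;  D = +0.045818+0.319133i
d^3_{0,0}: k∈[0..3] ⇒ +0.536504 -1.113808 +0.256924 -0.006585 = -0.326964;  D = -0.326964+0.000000i
d^3_{1,0}: k∈[0..2] ⇒ -0.892609 +0.617699 -0.047495 = -0.322405;  D = -0.045818+0.319133i
d^3_{2,0}: k∈[0..1] ⇒ +0.677842 -0.156359 = +0.521483;  D = -0.500419-0.146715i
d^3_{3,0}: single k=0 term ⇒ -0.265815;  D = +0.110276-0.241861i
Y_3^{m'}(θ=0.8013,φ=2.5663) and Σ D·Y over m':
  (-0.1103-0.2419i)·(+0.0239-0.1527i)  (-0.5004+0.1467i)·(+0.1497+0.3349i)  (+0.0458+0.3191i)·(-0.2767-0.1794i)  (-0.3270+0.0000i)·(-0.1505+0.0000i)  (-0.0458+0.3191i)·(+0.2767-0.1794i)  (-0.5004-0.1467i)·(+0.1497-0.3349i)  (+0.1103-0.2419i)·(-0.0239-0.1527i)
Y_3^0(R⁻¹ n̂) = -0.188859+0.000000i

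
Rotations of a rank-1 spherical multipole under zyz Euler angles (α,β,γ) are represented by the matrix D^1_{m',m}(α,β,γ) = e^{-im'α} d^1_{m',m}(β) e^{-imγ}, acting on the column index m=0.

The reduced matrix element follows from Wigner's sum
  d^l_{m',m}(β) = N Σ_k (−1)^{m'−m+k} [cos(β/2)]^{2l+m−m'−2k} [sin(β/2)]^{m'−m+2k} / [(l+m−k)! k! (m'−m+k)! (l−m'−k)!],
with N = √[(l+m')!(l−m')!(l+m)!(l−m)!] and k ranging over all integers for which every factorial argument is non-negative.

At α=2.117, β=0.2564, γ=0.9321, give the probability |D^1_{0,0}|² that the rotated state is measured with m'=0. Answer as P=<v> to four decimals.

P=0.9357

Split into d^1_{0,0}(β=0.2564) × two z-phases.
With c≡cos(β/2)=0.991794 and s≡sin(β/2)=0.127849, N=[1·1·1·1]^{1/2}=1.000000
k: max(0,(0)−(0))=0 … min(1+(0),1−(0))=1
  k=0: (−1)^0·1.0000/(1)·0.9918^2·0.1278^0 = +0.983655
  k=1: (−1)^1·1.0000/(1)·0.9918^0·0.1278^2 = -0.016345
d^1_{0,0}(0.2564) = +0.983655 -0.016345 = +0.967309
|D^1_{0,0}|² = |d^1_{0,0}(β)|² = (+0.967309)² = 0.935687 (the z-rotation phases have unit modulus)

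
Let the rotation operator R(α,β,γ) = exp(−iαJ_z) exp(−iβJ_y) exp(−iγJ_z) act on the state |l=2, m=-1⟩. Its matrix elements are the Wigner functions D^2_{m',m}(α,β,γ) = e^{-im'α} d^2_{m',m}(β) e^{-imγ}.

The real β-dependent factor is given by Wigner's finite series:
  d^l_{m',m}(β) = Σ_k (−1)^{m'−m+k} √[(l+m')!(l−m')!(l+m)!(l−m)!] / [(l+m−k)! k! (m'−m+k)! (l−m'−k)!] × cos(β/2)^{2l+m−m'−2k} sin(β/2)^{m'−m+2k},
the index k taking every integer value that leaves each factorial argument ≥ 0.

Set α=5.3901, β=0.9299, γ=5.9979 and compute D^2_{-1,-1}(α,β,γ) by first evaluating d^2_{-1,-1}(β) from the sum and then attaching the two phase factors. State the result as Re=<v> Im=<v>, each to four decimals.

First d^2_{-1,-1}(β=0.9299), then the phase factors e^{-i(-1)α} and e^{-i(-1)γ}:
Half-angle: c=0.893844, s=0.448378. N=√(1·6·1·6)=6.000000
k: max(0,(-1)−(-1))=0 … min(2+(-1),2−(-1))=1
  k=0: (−1)^0·6.0000/(6)·0.8938^4·0.4484^0 = +0.638332
  k=1: (−1)^1·6.0000/(2)·0.8938^2·0.4484^2 = -0.481874
d^2_{-1,-1}(0.9299) = +0.638332 -0.481874 = +0.156458
D = (+0.627012-0.779010i)·(+0.156458)·(+0.959581-0.281431i) = +0.059835-0.144565i

Re=0.0598 Im=-0.1446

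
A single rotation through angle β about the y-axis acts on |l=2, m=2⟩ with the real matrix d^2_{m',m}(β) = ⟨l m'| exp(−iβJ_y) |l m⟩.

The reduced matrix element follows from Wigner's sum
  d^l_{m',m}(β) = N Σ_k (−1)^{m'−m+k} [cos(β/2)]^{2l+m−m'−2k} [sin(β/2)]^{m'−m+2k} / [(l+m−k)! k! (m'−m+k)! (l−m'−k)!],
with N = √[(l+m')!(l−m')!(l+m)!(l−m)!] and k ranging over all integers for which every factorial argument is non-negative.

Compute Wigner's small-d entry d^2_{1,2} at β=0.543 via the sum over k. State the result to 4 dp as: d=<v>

d^2_{1,2}(β=0.543) via Wigner's sum:
Half-angle: c=0.963370, s=0.268177. N=√(6·1·24·1)=12.000000
k: max(0,(2)−(1))=1 … min(2+(2),2−(1))=1
  k=1: (−1)^0·12.0000/(6)·0.9634^3·0.2682^1 = +0.479546
d^2_{1,2}(0.543) = +0.479546

d=0.4795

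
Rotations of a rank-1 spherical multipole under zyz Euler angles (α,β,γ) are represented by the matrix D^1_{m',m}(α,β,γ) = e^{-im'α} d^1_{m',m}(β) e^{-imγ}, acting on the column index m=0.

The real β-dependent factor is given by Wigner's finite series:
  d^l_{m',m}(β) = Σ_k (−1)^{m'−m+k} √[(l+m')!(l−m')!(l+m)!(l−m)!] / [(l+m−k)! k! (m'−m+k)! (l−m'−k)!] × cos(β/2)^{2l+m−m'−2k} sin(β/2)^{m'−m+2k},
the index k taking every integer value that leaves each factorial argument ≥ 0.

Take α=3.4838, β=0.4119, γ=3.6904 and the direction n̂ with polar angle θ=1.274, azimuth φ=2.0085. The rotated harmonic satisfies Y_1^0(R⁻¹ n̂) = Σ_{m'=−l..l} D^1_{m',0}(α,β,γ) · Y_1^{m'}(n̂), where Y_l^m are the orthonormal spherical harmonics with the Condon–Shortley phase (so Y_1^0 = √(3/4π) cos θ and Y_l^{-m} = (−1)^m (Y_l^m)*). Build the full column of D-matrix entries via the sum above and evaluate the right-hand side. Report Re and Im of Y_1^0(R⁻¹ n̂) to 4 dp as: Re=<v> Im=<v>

Need the full column D^1_{m',0} for m'=−1..1 at α=3.4838, β=0.4119, γ=3.6904.
cos(β/2)=0.978867, sin(β/2)=0.204497
d^1_{-1,0}: single k=1 term ⇒ +0.283091;  D = -0.266676-0.094996i
d^1_{0,0}: k∈[0..1] ⇒ +0.958181 -0.041819 = +0.916362;  D = +0.916362+0.000000i
d^1_{1,0}: single k=0 term ⇒ -0.283091;  D = +0.266676-0.094996i
Y_1^{m'}(θ=1.274,φ=2.0085) and Σ D·Y over m':
  (-0.2667-0.0950i)·(-0.1400-0.2992i)  (+0.9164+0.0000i)·(+0.1429+0.0000i)  (+0.2667-0.0950i)·(+0.1400-0.2992i)
Y_1^0(R⁻¹ n̂) = +0.148781+0.000000i

Re=0.1488 Im=0.0000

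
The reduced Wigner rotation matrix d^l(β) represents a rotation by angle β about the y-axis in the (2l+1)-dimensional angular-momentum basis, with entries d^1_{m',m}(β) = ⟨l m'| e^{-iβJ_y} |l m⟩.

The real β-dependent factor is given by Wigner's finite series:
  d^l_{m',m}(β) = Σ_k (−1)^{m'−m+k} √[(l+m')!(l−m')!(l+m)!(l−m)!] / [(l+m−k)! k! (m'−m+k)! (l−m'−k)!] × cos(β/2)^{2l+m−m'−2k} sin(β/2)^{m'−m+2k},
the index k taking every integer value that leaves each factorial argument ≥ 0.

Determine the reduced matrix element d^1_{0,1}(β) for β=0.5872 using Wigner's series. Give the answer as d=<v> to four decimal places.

d=0.3918

d^1_{0,1}(β=0.5872) via Wigner's sum:
c=cos(0.5872/2)=0.957208, s=sin(0.5872/2)=0.289400; N=√[1·1·2·1]=1.414214
k: max(0,(1)−(0))=1 … min(1+(1),1−(0))=1
  k=1: (−1)^0·1.4142/(1)·0.9572^1·0.2894^1 = +0.391760
d^1_{0,1}(0.5872) = +0.391760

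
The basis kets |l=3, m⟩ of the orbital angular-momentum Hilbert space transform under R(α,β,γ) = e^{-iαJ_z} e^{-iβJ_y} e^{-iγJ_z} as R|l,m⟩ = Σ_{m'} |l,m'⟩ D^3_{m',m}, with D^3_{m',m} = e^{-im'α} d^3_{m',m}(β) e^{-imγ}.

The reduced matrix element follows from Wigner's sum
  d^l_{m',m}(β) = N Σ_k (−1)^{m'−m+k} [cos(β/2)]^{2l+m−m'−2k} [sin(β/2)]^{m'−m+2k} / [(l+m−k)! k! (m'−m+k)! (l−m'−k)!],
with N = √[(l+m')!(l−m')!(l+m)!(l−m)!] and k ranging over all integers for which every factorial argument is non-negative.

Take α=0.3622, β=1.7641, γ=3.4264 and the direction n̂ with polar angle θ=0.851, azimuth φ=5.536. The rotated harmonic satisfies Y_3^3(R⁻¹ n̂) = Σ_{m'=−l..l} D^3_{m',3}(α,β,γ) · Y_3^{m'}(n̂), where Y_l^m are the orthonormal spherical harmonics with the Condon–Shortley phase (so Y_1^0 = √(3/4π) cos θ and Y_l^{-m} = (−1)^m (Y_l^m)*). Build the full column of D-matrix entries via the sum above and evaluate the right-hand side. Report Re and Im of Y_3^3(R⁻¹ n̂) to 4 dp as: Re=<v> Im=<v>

Re=-0.0591 Im=-0.3875

Need the full column D^3_{m',3} for m'=−3..3 at α=0.3622, β=1.7641, γ=3.4264.
cos(β/2)=0.635570, sin(β/2)=0.772043
d^3_{-3,3}: single k=6 term ⇒ +0.211763;  D = -0.206081-0.048726i
d^3_{-2,3}: single k=5 term ⇒ +0.427019;  D = -0.423415+0.055366i
d^3_{-1,3}: single k=4 term ⇒ +0.555826;  D = -0.489841+0.262675i
d^3_{0,3}: single k=3 term ⇒ +0.528360;  D = -0.346950+0.398485i
d^3_{1,3}: single k=2 term ⇒ +0.376688;  D = -0.130642+0.353308i
d^3_{2,3}: single k=1 term ⇒ +0.196125;  D = +0.001574+0.196119i
d^3_{3,3}: single k=0 term ⇒ +0.065914;  D = +0.023849+0.061448i
Y_3^{m'}(θ=0.851,φ=5.536) and Σ D·Y over m':
  (-0.2061-0.0487i)·(-0.1103+0.1390i)  (-0.4234+0.0554i)·(+0.0291+0.3798i)  (-0.4898+0.2627i)·(+0.2091+0.1937i)  (-0.3469+0.3985i)·(-0.2035+0.0000i)  (-0.1306+0.3533i)·(-0.2091+0.1937i)  (+0.0016+0.1961i)·(+0.0291-0.3798i)  (+0.0238+0.0614i)·(+0.1103+0.1390i)
Y_3^3(R⁻¹ n̂) = -0.059060-0.387500i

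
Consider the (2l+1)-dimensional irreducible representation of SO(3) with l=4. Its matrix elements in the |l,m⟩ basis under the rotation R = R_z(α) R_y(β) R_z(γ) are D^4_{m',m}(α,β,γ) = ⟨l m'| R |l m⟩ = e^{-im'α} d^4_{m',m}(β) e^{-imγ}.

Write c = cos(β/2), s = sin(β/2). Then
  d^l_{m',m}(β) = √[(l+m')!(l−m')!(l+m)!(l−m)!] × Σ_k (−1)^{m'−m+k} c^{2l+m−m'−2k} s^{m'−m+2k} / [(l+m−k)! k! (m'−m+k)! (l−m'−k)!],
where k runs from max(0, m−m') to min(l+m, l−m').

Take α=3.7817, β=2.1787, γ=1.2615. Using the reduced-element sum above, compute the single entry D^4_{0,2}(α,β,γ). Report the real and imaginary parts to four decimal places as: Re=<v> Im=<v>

D^4_{0,2}(3.7817,2.1787,1.2615) = e^{-i·0·3.7817}·d^4_{0,2}(2.1787)·e^{-i·2·1.2615}. Compute d first:
Half-angle: c=0.463062, s=0.886326. N=√(24·24·720·2)=910.735966
Admissible k: 2..4 (factorial args all ≥0)
  k=2: (−1)^0·910.7360/(96)·0.4631^6·0.8863^2 = +0.073475
  k=3: (−1)^1·910.7360/(36)·0.4631^4·0.8863^4 = -0.717826
  k=4: (−1)^2·910.7360/(96)·0.4631^2·0.8863^6 = +0.986189
d^4_{0,2}(2.1787) = +0.073475 -0.717826 +0.986189 = +0.341838
D = (+1.000000+0.000000i)·(+0.341838)·(-0.814695-0.579889i) = -0.278494-0.198228i

Re=-0.2785 Im=-0.1982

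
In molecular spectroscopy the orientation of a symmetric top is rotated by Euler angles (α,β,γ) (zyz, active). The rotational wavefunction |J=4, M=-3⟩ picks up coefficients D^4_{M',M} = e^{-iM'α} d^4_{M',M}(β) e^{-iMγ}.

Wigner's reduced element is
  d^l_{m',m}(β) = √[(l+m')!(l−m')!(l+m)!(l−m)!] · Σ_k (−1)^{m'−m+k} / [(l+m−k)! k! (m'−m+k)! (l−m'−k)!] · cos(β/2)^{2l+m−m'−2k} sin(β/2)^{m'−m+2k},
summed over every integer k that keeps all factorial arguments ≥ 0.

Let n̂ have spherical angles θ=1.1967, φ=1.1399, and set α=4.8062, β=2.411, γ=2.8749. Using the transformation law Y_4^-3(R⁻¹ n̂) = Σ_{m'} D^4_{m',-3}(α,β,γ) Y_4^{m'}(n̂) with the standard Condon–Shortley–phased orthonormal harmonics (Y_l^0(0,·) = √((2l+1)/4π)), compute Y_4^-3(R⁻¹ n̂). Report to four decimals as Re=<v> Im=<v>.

Need the full column D^4_{m',-3} for m'=−4..4 at α=4.8062, β=2.411, γ=2.8749.
cos(β/2)=0.357226, sin(β/2)=0.934018
d^4_{-4,-3}: single k=1 term ⇒ +0.001961;  D = -0.001787+0.000808i
d^4_{-3,-3}: k∈[0..1] ⇒ +0.000265 -0.012690 = -0.012425;  D = +0.006159+0.010791i
d^4_{-2,-3}: k∈[0..1] ⇒ -0.002594 +0.053207 = +0.050612;  D = +0.041413-0.029096i
d^4_{-1,-3}: k∈[0..1] ⇒ +0.014389 -0.163950 = -0.149561;  D = -0.097065-0.113785i
d^4_{0,-3}: k∈[0..1] ⇒ -0.056085 +0.383415 = +0.327331;  D = -0.228035+0.234830i
d^4_{1,-3}: k∈[0..1] ⇒ +0.163950 -0.672493 = -0.508543;  D = +0.396416+0.318544i
d^4_{2,-3}: k∈[0..1] ⇒ -0.363740 +0.828884 = +0.465144;  D = +0.256114-0.388285i
d^4_{3,-3}: k∈[0..1] ⇒ +0.593083 -0.579218 = +0.013866;  D = +0.012239+0.006517i
d^4_{4,-3}: single k=0 term ⇒ -0.626577;  D = +0.241386-0.578214i
Y_4^{m'}(θ=1.1967,φ=1.1399) and Σ D·Y over m':
  (-0.0018+0.0008i)·(-0.0506+0.3284i)  (+0.0062+0.0108i)·(-0.3547+0.1013i)  (+0.0414-0.0291i)·(+0.0123+0.0143i)  (-0.0971-0.1138i)·(-0.1388+0.3020i)  (-0.2280+0.2348i)·(-0.0404+0.0000i)  (+0.3964+0.3185i)·(+0.1388+0.3020i)  (+0.2561-0.3883i)·(+0.0123-0.0143i)  (+0.0122+0.0065i)·(+0.3547+0.1013i)  (+0.2414-0.5782i)·(-0.0506-0.3284i)
Y_4^-3(R⁻¹ n̂) = -0.187444+0.082393i

Re=-0.1874 Im=0.0824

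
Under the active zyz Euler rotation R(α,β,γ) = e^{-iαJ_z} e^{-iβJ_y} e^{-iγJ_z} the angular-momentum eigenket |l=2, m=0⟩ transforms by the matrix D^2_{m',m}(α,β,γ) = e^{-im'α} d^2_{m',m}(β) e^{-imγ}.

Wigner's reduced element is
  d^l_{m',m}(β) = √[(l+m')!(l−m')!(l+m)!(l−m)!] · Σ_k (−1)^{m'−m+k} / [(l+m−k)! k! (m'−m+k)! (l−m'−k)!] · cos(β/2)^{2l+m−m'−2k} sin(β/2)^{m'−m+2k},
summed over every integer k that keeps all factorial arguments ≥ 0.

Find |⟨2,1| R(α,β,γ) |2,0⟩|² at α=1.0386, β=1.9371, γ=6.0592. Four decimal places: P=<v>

P=0.1677

First d^2_{1,0}(β=1.9371), then the phase factors e^{-i(1)α} and e^{-i(0)γ}:
With c≡cos(β/2)=0.566495 and s≡sin(β/2)=0.824065, N=[6·1·2·2]^{1/2}=4.898979
The bounds max(0,m−m')=0 and min(l+m,l−m')=1 give 2 terms
  k=0: (−1)^1·4.8990/(2)·0.5665^3·0.8241^1 = -0.366966
  k=1: (−1)^2·4.8990/(2)·0.5665^1·0.8241^3 = +0.776527
d^2_{1,0}(1.9371) = -0.366966 +0.776527 = +0.409561
|D^2_{1,0}|² = |d^2_{1,0}(β)|² = (+0.409561)² = 0.167740 (the z-rotation phases have unit modulus)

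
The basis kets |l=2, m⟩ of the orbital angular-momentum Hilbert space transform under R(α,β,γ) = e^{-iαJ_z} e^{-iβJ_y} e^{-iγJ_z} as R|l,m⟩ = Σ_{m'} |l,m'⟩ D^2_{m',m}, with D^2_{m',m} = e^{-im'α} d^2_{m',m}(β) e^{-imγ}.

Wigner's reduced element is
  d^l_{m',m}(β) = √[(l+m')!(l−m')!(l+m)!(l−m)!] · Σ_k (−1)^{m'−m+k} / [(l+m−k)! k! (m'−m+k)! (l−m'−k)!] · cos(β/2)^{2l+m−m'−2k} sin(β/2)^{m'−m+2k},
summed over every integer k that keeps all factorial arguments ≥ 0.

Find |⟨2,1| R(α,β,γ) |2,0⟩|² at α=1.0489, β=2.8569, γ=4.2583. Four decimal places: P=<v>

P=0.1090

First d^2_{1,0}(β=2.8569), then the phase factors e^{-i(1)α} and e^{-i(0)γ}:
c=cos(2.8569/2)=0.141866, s=sin(2.8569/2)=0.989886; N=√[6·1·2·2]=4.898979
Admissible k: 0..1 (factorial args all ≥0)
  k=0: (−1)^1·4.8990/(2)·0.1419^3·0.9899^1 = -0.006923
  k=1: (−1)^2·4.8990/(2)·0.1419^1·0.9899^3 = +0.337062
d^2_{1,0}(2.8569) = -0.006923 +0.337062 = +0.330139
|D^2_{1,0}|² = |d^2_{1,0}(β)|² = (+0.330139)² = 0.108992 (the z-rotation phases have unit modulus)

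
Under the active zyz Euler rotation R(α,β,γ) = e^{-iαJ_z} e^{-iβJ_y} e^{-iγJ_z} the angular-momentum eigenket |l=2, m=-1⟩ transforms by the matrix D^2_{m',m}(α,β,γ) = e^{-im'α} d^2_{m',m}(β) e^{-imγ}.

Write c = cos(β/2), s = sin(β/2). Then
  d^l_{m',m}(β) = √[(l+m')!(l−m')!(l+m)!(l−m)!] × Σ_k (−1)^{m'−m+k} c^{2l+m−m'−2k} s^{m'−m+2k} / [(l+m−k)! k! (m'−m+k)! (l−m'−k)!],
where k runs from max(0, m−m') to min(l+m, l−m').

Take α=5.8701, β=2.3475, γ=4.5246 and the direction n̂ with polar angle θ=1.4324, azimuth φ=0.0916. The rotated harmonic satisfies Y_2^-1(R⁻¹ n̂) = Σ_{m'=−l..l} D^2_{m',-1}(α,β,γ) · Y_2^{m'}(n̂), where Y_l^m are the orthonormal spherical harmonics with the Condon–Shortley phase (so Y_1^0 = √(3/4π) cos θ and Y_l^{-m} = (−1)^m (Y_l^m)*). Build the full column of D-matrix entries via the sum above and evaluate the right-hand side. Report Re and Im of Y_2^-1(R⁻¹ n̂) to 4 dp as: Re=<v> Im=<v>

Need the full column D^2_{m',-1} for m'=−2..2 at α=5.8701, β=2.3475, γ=4.5246.
cos(β/2)=0.386696, sin(β/2)=0.922207
d^2_{-2,-1}: single k=1 term ⇒ +0.106652;  D = -0.090540-0.056366i
d^2_{-1,-1}: k∈[0..1] ⇒ +0.022360 -0.381521 = -0.359160;  D = +0.203056+0.296250i
d^2_{0,-1}: k∈[0..1] ⇒ -0.130621 +0.742901 = +0.612280;  D = -0.114305-0.601516i
d^2_{1,-1}: k∈[0..1] ⇒ +0.381521 -0.723293 = -0.341772;  D = -0.076350+0.333135i
d^2_{2,-1}: single k=0 term ⇒ -0.606576;  D = -0.361457+0.487118i
Y_2^{m'}(θ=1.4324,φ=0.0916) and Σ D·Y over m':
  (-0.0905-0.0564i)·(+0.3726-0.0690i)  (+0.2031+0.2963i)·(+0.1051-0.0097i)  (-0.1143-0.6015i)·(-0.2974+0.0000i)  (-0.0764+0.3331i)·(-0.1051-0.0097i)  (-0.3615+0.4871i)·(+0.3726+0.0690i)
Y_2^-1(R⁻¹ n̂) = -0.136484+0.315569i

Re=-0.1365 Im=0.3156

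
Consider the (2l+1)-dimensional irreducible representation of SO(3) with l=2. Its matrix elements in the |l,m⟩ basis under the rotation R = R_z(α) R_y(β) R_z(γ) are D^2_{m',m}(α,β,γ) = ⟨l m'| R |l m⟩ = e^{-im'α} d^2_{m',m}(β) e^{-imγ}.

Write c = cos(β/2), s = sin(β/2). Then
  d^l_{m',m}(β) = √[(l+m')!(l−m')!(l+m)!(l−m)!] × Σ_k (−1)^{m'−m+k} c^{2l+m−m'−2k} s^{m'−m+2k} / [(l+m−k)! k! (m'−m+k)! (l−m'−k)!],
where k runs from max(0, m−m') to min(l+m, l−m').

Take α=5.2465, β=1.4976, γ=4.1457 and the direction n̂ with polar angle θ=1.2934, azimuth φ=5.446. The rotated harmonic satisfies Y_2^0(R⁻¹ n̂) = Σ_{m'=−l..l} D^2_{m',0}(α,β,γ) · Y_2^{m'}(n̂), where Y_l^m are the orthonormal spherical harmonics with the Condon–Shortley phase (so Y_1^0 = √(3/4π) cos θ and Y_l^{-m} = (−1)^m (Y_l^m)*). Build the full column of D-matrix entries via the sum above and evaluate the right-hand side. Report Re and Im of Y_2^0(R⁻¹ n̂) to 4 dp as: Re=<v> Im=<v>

Re=0.5570 Im=0.0000

Need the full column D^2_{m',0} for m'=−2..2 at α=5.2465, β=1.4976, γ=4.1457.
cos(β/2)=0.732506, sin(β/2)=0.680760
d^2_{-2,0}: single k=2 term ⇒ +0.609097;  D = -0.293392-0.533780i
d^2_{-1,0}: k∈[1..2] ⇒ +0.655396 -0.566069 = +0.089327;  D = +0.045474-0.076886i
d^2_{0,0}: k∈[0..2] ⇒ +0.287903 -0.994652 +0.214772 = -0.491978;  D = -0.491978+0.000000i
d^2_{1,0}: k∈[0..1] ⇒ -0.655396 +0.566069 = -0.089327;  D = -0.045474-0.076886i
d^2_{2,0}: single k=0 term ⇒ +0.609097;  D = -0.293392+0.533780i
Y_2^{m'}(θ=1.2934,φ=5.446) and Σ D·Y over m':
  (-0.2934-0.5338i)·(-0.0369+0.3554i)  (+0.0455-0.0769i)·(+0.1362+0.1511i)  (-0.4920+0.0000i)·(-0.2444+0.0000i)  (-0.0455-0.0769i)·(-0.1362+0.1511i)  (-0.2934+0.5338i)·(-0.0369-0.3554i)
Y_2^0(R⁻¹ n̂) = +0.556964+0.000000i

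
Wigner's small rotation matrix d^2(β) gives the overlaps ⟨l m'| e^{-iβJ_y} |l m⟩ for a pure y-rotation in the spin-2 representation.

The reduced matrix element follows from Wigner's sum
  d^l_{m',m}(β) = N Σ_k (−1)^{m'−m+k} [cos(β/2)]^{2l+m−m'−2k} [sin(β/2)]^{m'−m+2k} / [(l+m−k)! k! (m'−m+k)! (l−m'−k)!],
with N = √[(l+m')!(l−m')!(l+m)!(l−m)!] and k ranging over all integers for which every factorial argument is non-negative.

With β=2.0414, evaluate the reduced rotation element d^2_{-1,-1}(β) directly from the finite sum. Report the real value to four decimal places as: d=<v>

d=-0.5211

d^2_{-1,-1}(β=2.0414) via Wigner's sum:
Half-angle: c=0.522769, s=0.852474. N=√(1·6·1·6)=6.000000
k: max(0,(-1)−(-1))=0 … min(2+(-1),2−(-1))=1
  k=0: (−1)^0·6.0000/(6)·0.5228^4·0.8525^0 = +0.074686
  k=1: (−1)^1·6.0000/(2)·0.5228^2·0.8525^2 = -0.595805
d^2_{-1,-1}(2.0414) = +0.074686 -0.595805 = -0.521119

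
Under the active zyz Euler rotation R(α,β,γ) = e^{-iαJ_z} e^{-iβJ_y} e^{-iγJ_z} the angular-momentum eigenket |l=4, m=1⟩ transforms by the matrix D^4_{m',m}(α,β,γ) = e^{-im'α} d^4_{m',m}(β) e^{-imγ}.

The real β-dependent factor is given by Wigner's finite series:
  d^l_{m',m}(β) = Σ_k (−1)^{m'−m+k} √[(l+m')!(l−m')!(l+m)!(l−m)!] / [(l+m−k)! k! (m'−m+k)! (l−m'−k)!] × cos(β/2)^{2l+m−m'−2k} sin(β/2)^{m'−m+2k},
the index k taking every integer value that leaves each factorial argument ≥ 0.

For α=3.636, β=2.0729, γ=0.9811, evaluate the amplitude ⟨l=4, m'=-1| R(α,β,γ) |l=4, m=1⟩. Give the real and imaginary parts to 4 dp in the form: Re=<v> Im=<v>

First d^4_{-1,1}(β=2.0729), then the phase factors e^{-i(-1)α} and e^{-i(1)γ}:
c=cos(2.0729/2)=0.509279, s=sin(2.0729/2)=0.860602; N=√[6·120·120·6]=720.000000
The bounds max(0,m−m')=2 and min(l+m,l−m')=5 give 4 terms
  k=2: (−1)^0·720.0000/(72)·0.5093^6·0.8606^2 = +0.129222
  k=3: (−1)^1·720.0000/(24)·0.5093^4·0.8606^4 = -1.107011
  k=4: (−1)^2·720.0000/(48)·0.5093^2·0.8606^6 = +1.580576
  k=5: (−1)^3·720.0000/(720)·0.5093^0·0.8606^8 = -0.300897
d^4_{-1,1}(2.0729) = +0.129222 -1.107011 +1.580576 -0.300897 = +0.301891
Attach z-rotation phases: D = e^{-i(-1)(3.636)}·(+0.301891)·e^{-i(1)(0.9811)} = -0.266836+0.141196i

Re=-0.2668 Im=0.1412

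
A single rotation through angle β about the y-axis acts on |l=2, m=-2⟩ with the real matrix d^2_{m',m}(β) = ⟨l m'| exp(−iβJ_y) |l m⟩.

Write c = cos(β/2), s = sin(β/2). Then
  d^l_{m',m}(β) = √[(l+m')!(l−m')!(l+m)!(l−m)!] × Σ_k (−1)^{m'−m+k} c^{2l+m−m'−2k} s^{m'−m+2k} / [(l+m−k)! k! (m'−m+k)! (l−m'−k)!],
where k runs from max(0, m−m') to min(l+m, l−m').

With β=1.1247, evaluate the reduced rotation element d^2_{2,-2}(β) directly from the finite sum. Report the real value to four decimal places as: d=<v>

d^2_{2,-2}(β=1.1247) via Wigner's sum:
With c≡cos(β/2)=0.846004 and s≡sin(β/2)=0.533176, N=[24·1·1·24]^{1/2}=24.000000
Admissible k: 0..0 (factorial args all ≥0)
  k=0: (−1)^4·24.0000/(24)·0.8460^0·0.5332^4 = +0.080813
d^2_{2,-2}(1.1247) = +0.080813

d=0.0808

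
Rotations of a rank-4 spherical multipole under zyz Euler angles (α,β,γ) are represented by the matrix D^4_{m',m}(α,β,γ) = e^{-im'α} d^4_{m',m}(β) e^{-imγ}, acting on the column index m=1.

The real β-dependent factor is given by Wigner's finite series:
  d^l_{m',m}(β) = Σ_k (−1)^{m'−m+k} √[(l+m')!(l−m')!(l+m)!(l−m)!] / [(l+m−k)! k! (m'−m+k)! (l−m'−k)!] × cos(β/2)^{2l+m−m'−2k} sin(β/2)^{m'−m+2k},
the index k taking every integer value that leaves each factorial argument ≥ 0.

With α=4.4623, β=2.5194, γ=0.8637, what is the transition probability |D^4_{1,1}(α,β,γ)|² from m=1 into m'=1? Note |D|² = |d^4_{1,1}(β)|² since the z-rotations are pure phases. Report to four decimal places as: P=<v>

D^4_{1,1}(4.4623,2.5194,0.8637) = e^{-i·1·4.4623}·d^4_{1,1}(2.5194)·e^{-i·1·0.8637}. Compute d first:
With c≡cos(β/2)=0.306103 and s≡sin(β/2)=0.951999, N=[120·6·120·6]^{1/2}=720.000000
Admissible k: 0..3 (factorial args all ≥0)
  k=0: (−1)^0·720.0000/(720)·0.3061^8·0.9520^0 = +0.000077
  k=1: (−1)^1·720.0000/(48)·0.3061^6·0.9520^2 = -0.011183
  k=2: (−1)^2·720.0000/(24)·0.3061^4·0.9520^4 = +0.216339
  k=3: (−1)^3·720.0000/(72)·0.3061^2·0.9520^6 = -0.697512
d^4_{1,1}(2.5194) = +0.000077 -0.011183 +0.216339 -0.697512 = -0.492279
|D^4_{1,1}|² = |d^4_{1,1}(β)|² = (-0.492279)² = 0.242339 (the z-rotation phases have unit modulus)

P=0.2423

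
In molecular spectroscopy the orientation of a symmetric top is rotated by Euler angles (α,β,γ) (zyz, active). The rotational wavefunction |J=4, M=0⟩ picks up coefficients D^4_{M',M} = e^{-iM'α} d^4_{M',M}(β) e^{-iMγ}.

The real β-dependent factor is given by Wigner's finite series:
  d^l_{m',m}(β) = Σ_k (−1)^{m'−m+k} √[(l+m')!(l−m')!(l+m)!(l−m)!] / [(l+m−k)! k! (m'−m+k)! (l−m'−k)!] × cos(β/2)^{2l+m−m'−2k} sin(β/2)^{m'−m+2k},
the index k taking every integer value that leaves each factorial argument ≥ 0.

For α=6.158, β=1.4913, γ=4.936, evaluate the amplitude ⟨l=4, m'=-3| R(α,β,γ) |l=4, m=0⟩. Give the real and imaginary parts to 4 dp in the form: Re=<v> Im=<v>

First d^4_{-3,0}(β=1.4913), then the phase factors e^{-i(-3)α} and e^{-i(0)γ}:
c=cos(1.4913/2)=0.734647, s=sin(1.4913/2)=0.678449; N=√[1·5040·24·24]=1703.830978
k: max(0,(0)−(-3))=3 … min(4+(0),4−(-3))=4
  k=3: (−1)^0·1703.8310/(144)·0.7346^5·0.6784^3 = +0.790697
  k=4: (−1)^1·1703.8310/(144)·0.7346^3·0.6784^5 = -0.674354
d^4_{-3,0}(1.4913) = +0.790697 -0.674354 = +0.116344
Phases: e^{-i·(-3)·6.158}=+0.930304-0.366790i, e^{-i·(0)·4.936}=+1.000000+0.000000i ⇒ D=+0.108235-0.042674i

Re=0.1082 Im=-0.0427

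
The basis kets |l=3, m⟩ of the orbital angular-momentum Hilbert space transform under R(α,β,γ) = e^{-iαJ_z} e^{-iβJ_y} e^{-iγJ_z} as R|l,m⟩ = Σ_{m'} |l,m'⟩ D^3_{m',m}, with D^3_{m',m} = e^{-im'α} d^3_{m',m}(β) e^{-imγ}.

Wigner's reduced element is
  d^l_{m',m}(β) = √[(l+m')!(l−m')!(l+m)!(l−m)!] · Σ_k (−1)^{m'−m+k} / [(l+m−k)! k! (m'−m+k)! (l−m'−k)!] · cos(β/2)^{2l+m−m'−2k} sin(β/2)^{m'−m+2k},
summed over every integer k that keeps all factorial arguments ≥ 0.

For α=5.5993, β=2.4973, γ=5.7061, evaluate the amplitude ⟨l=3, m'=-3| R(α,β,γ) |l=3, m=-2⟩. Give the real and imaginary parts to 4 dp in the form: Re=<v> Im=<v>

Re=-0.0074 Im=0.0005

D^3_{-3,-2}(5.5993,2.4973,5.7061) = e^{-i·-3·5.5993}·d^3_{-3,-2}(2.4973)·e^{-i·-2·5.7061}. Compute d first:
Half-angle: c=0.316603, s=0.948558. N=√(1·720·1·120)=293.938769
Admissible k: 1..1 (factorial args all ≥0)
  k=1: (−1)^0·293.9388/(120)·0.3166^5·0.9486^1 = +0.007391
d^3_{-3,-2}(2.4973) = +0.007391
Attach z-rotation phases: D = e^{-i(-3)(5.5993)}·(+0.007391)·e^{-i(-2)(5.7061)} = -0.007376+0.000474i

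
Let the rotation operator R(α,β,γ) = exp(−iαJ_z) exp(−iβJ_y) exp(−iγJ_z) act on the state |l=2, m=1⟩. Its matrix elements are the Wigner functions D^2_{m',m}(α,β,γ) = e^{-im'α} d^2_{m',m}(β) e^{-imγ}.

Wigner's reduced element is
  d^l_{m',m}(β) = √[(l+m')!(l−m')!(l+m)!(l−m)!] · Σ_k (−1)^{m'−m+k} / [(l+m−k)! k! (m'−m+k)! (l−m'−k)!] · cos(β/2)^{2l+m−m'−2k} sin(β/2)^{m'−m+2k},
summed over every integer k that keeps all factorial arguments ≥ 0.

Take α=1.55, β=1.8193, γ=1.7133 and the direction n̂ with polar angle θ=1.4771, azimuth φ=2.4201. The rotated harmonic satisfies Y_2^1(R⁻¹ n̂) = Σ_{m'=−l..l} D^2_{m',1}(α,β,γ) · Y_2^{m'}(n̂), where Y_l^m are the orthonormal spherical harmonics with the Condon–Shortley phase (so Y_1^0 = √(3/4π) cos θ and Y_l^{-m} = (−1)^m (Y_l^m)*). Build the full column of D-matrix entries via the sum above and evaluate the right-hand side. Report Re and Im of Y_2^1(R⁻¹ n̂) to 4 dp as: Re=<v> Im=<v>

Need the full column D^2_{m',1} for m'=−2..2 at α=1.55, β=1.8193, γ=1.7133.
cos(β/2)=0.614022, sin(β/2)=0.789289
d^2_{-2,1}: single k=3 term ⇒ +0.603840;  D = +0.110538+0.593636i
d^2_{-1,1}: k∈[2..3] ⇒ +0.704630 -0.388100 = +0.316530;  D = +0.312319-0.051460i
d^2_{0,1}: k∈[1..2] ⇒ +0.447573 -0.739550 = -0.291977;  D = +0.041467+0.289018i
d^2_{1,1}: k∈[0..1] ⇒ +0.142146 -0.704630 = -0.562484;  D = +0.558323-0.068290i
d^2_{2,1}: single k=0 term ⇒ -0.365441;  D = -0.036815-0.363582i
Y_2^{m'}(θ=1.4771,φ=2.4201) and Σ D·Y over m':
  (+0.1105+0.5936i)·(+0.0488+0.3798i)  (+0.3123-0.0515i)·(-0.0540-0.0475i)  (+0.0415+0.2890i)·(-0.3071+0.0000i)  (+0.5583-0.0683i)·(+0.0540-0.0475i)  (-0.0368-0.3636i)·(+0.0488-0.3798i)
Y_2^1(R⁻¹ n̂) = -0.365060-0.063864i

Re=-0.3651 Im=-0.0639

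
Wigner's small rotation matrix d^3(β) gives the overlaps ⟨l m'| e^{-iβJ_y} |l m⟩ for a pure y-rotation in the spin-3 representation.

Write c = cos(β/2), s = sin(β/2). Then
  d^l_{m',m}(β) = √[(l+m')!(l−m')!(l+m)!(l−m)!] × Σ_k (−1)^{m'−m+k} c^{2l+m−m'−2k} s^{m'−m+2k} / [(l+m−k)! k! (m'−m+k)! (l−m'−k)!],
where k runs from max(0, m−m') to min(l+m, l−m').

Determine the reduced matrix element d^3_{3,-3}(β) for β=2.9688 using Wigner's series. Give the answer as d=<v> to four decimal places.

d=0.9778

d^3_{3,-3}(β=2.9688) via Wigner's sum:
c=cos(2.9688/2)=0.086289, s=sin(2.9688/2)=0.996270; N=√[720·1·1·720]=720.000000
k∈{0} keeps every argument non-negative
  k=0: (−1)^6·720.0000/(720)·0.0863^0·0.9963^6 = +0.977829
d^3_{3,-3}(2.9688) = +0.977829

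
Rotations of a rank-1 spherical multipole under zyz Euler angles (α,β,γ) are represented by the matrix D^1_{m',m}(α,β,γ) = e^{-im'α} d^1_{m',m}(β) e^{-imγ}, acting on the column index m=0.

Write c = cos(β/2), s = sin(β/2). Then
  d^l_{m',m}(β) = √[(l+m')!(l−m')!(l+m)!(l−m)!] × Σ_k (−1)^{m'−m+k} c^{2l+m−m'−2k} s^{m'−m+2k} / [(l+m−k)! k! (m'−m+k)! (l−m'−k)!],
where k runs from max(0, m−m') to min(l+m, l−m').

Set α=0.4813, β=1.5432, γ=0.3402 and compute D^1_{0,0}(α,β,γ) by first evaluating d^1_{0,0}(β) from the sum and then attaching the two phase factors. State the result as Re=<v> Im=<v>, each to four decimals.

Re=0.0276 Im=0.0000

First d^1_{0,0}(β=1.5432), then the phase factors e^{-i(0)α} and e^{-i(0)γ}:
c=cos(1.5432/2)=0.716796, s=sin(1.5432/2)=0.697283; N=√[1·1·1·1]=1.000000
k∈{0,1} keeps every argument non-negative
  k=0: (−1)^0·1.0000/(1)·0.7168^2·0.6973^0 = +0.513796
  k=1: (−1)^1·1.0000/(1)·0.7168^0·0.6973^2 = -0.486204
d^1_{0,0}(1.5432) = +0.513796 -0.486204 = +0.027593
Phases: e^{-i·(0)·0.4813}=+1.000000+0.000000i, e^{-i·(0)·0.3402}=+1.000000+0.000000i ⇒ D=+0.027593+0.000000i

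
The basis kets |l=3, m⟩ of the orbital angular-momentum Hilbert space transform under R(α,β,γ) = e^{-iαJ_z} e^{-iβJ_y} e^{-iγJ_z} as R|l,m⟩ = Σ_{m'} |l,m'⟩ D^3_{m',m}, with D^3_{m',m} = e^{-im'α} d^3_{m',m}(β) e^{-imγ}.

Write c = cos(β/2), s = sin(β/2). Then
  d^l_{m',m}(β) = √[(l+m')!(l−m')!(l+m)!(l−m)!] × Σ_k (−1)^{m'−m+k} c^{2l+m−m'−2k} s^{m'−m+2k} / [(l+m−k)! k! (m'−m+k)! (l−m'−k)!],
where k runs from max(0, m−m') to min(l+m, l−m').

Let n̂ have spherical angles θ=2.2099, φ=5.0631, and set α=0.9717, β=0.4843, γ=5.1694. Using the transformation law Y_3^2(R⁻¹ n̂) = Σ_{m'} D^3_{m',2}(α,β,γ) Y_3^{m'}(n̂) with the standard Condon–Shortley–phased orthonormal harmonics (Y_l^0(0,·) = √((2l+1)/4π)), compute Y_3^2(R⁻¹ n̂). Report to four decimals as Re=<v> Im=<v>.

Need the full column D^3_{m',2} for m'=−3..3 at α=0.9717, β=0.4843, γ=5.1694.
cos(β/2)=0.970825, sin(β/2)=0.239790
d^3_{-3,2}: single k=5 term ⇒ +0.001885;  D = +0.000786-0.001713i
d^3_{-2,2}: k∈[4..5] ⇒ +0.015580 -0.000190 = +0.015390;  D = -0.007931-0.013189i
d^3_{-1,2}: k∈[3..4] ⇒ +0.079790 -0.002434 = +0.077356;  D = -0.077227-0.004459i
d^3_{0,2}: k∈[2..3] ⇒ +0.279761 -0.017067 = +0.262694;  D = -0.160392+0.208045i
d^3_{1,2}: k∈[1..2] ⇒ +0.653937 -0.079790 = +0.574147;  D = +0.177840+0.545910i
d^3_{2,2}: k∈[0..1] ⇒ +0.837230 -0.255386 = +0.581844;  D = +0.558509+0.163127i
d^3_{3,2}: single k=0 term ⇒ -0.506537;  D = -0.391460+0.321464i
Y_3^{m'}(θ=2.2099,φ=5.0631) and Σ D·Y over m':
  (+0.0008-0.0017i)·(-0.1874-0.1069i)  (-0.0079-0.0132i)·(+0.3000-0.2534i)  (-0.0772-0.0045i)·(+0.0694+0.1897i)  (-0.1604+0.2080i)·(+0.2718+0.0000i)  (+0.1778+0.5459i)·(-0.0694+0.1897i)  (+0.5585+0.1631i)·(+0.3000+0.2534i)  (-0.3915+0.3215i)·(+0.1874-0.1069i)
Y_3^2(R⁻¹ n̂) = -0.082845+0.328290i

Re=-0.0828 Im=0.3283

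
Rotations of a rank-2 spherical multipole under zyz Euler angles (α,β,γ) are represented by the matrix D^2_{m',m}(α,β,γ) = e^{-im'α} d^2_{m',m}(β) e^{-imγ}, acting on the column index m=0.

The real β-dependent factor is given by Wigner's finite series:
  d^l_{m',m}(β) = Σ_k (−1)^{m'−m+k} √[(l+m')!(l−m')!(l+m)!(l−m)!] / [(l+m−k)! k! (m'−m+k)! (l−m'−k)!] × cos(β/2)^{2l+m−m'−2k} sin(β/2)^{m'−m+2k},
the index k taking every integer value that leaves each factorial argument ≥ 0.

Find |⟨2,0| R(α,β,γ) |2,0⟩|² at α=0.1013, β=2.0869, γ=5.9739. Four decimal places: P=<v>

P=0.0181

First d^2_{0,0}(β=2.0869), then the phase factors e^{-i(0)α} and e^{-i(0)γ}:
Half-angle: c=0.503242, s=0.864146. N=√(2·2·2·2)=4.000000
k: max(0,(0)−(0))=0 … min(2+(0),2−(0))=2
  k=0: (−1)^0·4.0000/(4)·0.5032^4·0.8641^0 = +0.064137
  k=1: (−1)^1·4.0000/(1)·0.5032^2·0.8641^2 = -0.756463
  k=2: (−1)^2·4.0000/(4)·0.5032^0·0.8641^4 = +0.557632
d^2_{0,0}(2.0869) = +0.064137 -0.756463 +0.557632 = -0.134694
|D^2_{0,0}|² = |d^2_{0,0}(β)|² = (-0.134694)² = 0.018142 (the z-rotation phases have unit modulus)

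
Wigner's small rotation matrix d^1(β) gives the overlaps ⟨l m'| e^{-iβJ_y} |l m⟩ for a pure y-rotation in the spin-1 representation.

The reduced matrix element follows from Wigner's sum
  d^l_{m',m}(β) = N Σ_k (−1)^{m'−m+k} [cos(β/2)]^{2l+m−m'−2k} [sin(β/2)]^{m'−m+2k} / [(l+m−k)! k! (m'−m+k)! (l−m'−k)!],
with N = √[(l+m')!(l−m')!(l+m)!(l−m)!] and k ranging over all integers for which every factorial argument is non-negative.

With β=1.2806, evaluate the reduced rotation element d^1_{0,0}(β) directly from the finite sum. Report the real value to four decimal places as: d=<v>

d=0.2861

d^1_{0,0}(β=1.2806) via Wigner's sum:
Half-angle: c=0.801917, s=0.597436. N=√(1·1·1·1)=1.000000
k: max(0,(0)−(0))=0 … min(1+(0),1−(0))=1
  k=0: (−1)^0·1.0000/(1)·0.8019^2·0.5974^0 = +0.643070
  k=1: (−1)^1·1.0000/(1)·0.8019^0·0.5974^2 = -0.356930
d^1_{0,0}(1.2806) = +0.643070 -0.356930 = +0.286140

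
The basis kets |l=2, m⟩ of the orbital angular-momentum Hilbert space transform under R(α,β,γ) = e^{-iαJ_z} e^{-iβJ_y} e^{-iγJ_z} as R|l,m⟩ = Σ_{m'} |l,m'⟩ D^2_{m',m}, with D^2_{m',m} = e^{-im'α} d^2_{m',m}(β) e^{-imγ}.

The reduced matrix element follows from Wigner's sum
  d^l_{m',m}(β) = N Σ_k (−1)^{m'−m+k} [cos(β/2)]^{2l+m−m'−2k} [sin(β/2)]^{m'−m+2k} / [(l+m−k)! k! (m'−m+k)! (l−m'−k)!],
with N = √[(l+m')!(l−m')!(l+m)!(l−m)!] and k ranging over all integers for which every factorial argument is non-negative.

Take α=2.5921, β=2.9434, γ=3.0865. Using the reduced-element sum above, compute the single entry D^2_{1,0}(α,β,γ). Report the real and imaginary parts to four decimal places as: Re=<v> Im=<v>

Re=-0.2016 Im=-0.1235

First d^2_{1,0}(β=2.9434), then the phase factors e^{-i(1)α} and e^{-i(0)γ}:
Half-angle: c=0.098934, s=0.995094. N=√(6·1·2·2)=4.898979
The bounds max(0,m−m')=0 and min(l+m,l−m')=1 give 2 terms
  k=0: (−1)^1·4.8990/(2)·0.0989^3·0.9951^1 = -0.002360
  k=1: (−1)^2·4.8990/(2)·0.0989^1·0.9951^3 = +0.238789
d^2_{1,0}(2.9434) = -0.002360 +0.238789 = +0.236429
Phases: e^{-i·(1)·2.5921}=-0.852790-0.522255i, e^{-i·(0)·3.0865}=+1.000000+0.000000i ⇒ D=-0.201624-0.123476i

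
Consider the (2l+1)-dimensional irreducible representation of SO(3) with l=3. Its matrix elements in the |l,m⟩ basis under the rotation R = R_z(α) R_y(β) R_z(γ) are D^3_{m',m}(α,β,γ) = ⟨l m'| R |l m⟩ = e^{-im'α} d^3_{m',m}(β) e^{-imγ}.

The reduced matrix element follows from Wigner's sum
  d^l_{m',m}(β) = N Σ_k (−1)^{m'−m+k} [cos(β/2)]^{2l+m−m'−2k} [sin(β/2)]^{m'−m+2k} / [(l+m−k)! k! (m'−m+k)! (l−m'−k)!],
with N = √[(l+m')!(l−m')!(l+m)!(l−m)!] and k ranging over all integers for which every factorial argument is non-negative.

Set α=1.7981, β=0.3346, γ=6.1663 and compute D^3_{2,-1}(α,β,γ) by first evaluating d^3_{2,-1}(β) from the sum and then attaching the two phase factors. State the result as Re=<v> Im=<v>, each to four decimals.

First d^3_{2,-1}(β=0.3346), then the phase factors e^{-i(2)α} and e^{-i(-1)γ}:
c=cos(0.3346/2)=0.986038, s=sin(0.3346/2)=0.166521; N=√[120·1·2·24]=75.894664
The bounds max(0,m−m')=0 and min(l+m,l−m')=1 give 2 terms
  k=0: (−1)^3·75.8947/(12)·0.9860^3·0.1665^3 = -0.027997
  k=1: (−1)^4·75.8947/(24)·0.9860^1·0.1665^5 = +0.000399
d^3_{2,-1}(0.3346) = -0.027997 +0.000399 = -0.027598
D = (-0.898434+0.439110i)·(-0.027598)·(+0.993177-0.116619i) = +0.023213-0.014927i

Re=0.0232 Im=-0.0149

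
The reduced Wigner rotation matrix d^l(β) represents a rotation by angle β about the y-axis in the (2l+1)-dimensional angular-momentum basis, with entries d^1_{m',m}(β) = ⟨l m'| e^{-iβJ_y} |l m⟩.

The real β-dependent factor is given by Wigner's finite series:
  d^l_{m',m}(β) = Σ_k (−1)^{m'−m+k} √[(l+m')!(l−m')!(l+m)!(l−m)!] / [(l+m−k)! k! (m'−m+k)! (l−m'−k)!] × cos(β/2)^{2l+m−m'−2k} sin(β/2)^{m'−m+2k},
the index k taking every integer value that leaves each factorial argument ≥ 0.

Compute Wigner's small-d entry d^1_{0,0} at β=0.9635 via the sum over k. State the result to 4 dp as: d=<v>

d=0.5706

d^1_{0,0}(β=0.9635) via Wigner's sum:
Half-angle: c=0.886185, s=0.463331. N=√(1·1·1·1)=1.000000
k∈{0,1} keeps every argument non-negative
  k=0: (−1)^0·1.0000/(1)·0.8862^2·0.4633^0 = +0.785325
  k=1: (−1)^1·1.0000/(1)·0.8862^0·0.4633^2 = -0.214675
d^1_{0,0}(0.9635) = +0.785325 -0.214675 = +0.570649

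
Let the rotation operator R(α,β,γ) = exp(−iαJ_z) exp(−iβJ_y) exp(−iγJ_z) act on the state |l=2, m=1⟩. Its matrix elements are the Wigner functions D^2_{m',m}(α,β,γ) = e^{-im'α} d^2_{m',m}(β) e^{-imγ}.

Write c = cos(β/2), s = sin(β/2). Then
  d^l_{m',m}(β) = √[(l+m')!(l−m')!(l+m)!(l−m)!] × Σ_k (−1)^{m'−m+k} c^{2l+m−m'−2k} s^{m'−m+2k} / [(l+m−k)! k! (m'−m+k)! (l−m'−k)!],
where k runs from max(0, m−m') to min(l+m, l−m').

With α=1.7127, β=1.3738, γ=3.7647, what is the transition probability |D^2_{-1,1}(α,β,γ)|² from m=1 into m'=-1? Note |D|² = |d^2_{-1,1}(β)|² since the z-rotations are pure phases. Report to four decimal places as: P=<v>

P=0.3131

D^2_{-1,1}(1.7127,1.3738,3.7647) = e^{-i·-1·1.7127}·d^2_{-1,1}(1.3738)·e^{-i·1·3.7647}. Compute d first:
With c≡cos(β/2)=0.773216 and s≡sin(β/2)=0.634143, N=[1·6·6·1]^{1/2}=6.000000
k: max(0,(1)−(-1))=2 … min(2+(1),2−(-1))=3
  k=2: (−1)^0·6.0000/(2)·0.7732^2·0.6341^2 = +0.721269
  k=3: (−1)^1·6.0000/(6)·0.7732^0·0.6341^4 = -0.161715
d^2_{-1,1}(1.3738) = +0.721269 -0.161715 = +0.559554
|D^2_{-1,1}|² = |d^2_{-1,1}(β)|² = (+0.559554)² = 0.313101 (the z-rotation phases have unit modulus)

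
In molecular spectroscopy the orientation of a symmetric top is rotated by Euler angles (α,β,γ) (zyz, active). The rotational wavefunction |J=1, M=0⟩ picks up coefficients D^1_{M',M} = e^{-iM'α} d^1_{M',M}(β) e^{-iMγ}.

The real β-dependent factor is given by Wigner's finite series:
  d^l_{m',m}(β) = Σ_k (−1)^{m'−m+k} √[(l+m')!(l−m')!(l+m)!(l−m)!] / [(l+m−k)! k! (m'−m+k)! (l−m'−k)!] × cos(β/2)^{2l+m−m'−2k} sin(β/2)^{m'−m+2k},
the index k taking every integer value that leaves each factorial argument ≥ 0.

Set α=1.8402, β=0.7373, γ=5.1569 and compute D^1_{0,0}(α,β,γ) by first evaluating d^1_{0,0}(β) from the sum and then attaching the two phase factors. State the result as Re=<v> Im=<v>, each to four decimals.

Re=0.7403 Im=0.0000

First d^1_{0,0}(β=0.7373), then the phase factors e^{-i(0)α} and e^{-i(0)γ}:
c=cos(0.7373/2)=0.932815, s=sin(0.7373/2)=0.360356; N=√[1·1·1·1]=1.000000
k: max(0,(0)−(0))=0 … min(1+(0),1−(0))=1
  k=0: (−1)^0·1.0000/(1)·0.9328^2·0.3604^0 = +0.870143
  k=1: (−1)^1·1.0000/(1)·0.9328^0·0.3604^2 = -0.129857
d^1_{0,0}(0.7373) = +0.870143 -0.129857 = +0.740286
Phases: e^{-i·(0)·1.8402}=+1.000000+0.000000i, e^{-i·(0)·5.1569}=+1.000000+0.000000i ⇒ D=+0.740286+0.000000i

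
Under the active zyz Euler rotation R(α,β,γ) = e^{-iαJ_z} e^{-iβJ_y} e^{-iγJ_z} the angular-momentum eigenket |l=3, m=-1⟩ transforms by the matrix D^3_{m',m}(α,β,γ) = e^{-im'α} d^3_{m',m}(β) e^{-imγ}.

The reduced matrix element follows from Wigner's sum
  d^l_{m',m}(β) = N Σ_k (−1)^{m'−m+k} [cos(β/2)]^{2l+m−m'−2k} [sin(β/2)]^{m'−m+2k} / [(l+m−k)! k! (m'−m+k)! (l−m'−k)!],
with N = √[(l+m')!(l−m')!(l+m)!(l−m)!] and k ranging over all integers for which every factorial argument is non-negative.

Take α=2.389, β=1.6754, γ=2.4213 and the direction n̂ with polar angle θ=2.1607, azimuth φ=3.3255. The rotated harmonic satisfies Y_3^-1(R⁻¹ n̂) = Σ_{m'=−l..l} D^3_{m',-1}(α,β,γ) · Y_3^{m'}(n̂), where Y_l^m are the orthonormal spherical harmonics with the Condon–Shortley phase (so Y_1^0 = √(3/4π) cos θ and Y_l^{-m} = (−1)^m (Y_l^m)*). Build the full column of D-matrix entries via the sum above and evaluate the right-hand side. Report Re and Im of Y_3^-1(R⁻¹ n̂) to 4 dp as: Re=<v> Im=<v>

Need the full column D^3_{m',-1} for m'=−3..3 at α=2.389, β=1.6754, γ=2.4213.
cos(β/2)=0.669174, sin(β/2)=0.743106
d^3_{-3,-1}: single k=2 term ⇒ +0.428847;  D = -0.423127-0.069814i
d^3_{-2,-1}: k∈[1..2] ⇒ +0.315315 -0.777676 = -0.462361;  D = -0.281535-0.366764i
d^3_{-1,-1}: k∈[0..2] ⇒ +0.089791 -0.885823 +0.819279 = +0.023247;  D = +0.002273-0.023136i
d^3_{0,-1}: k∈[0..2] ⇒ -0.345411 +1.277853 -0.525271 = +0.407171;  D = -0.306035+0.268572i
d^3_{1,-1}: k∈[0..2] ⇒ +0.664367 -1.092373 +0.168385 = -0.259620;  D = -0.259484-0.008384i
d^3_{2,-1}: k∈[0..1] ⇒ -0.777676 +0.479505 = -0.298172;  D = +0.210946+0.210733i
d^3_{3,-1}: single k=0 term ⇒ +0.528843;  D = +0.017613+0.528549i
Y_3^{m'}(θ=2.1607,φ=3.3255) and Σ D·Y over m':
  (-0.4231-0.0698i)·(-0.2039+0.1255i)  (-0.2815-0.3668i)·(-0.3663+0.1412i)  (+0.0023-0.0231i)·(-0.1445+0.0269i)  (-0.3060+0.2686i)·(+0.3016+0.0000i)  (-0.2595-0.0084i)·(+0.1445+0.0269i)  (+0.2109+0.2107i)·(-0.3663-0.1412i)  (+0.0176+0.5285i)·(+0.2039+0.1255i)
Y_3^-1(R⁻¹ n̂) = +0.010410+0.134967i

Re=0.0104 Im=0.1350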